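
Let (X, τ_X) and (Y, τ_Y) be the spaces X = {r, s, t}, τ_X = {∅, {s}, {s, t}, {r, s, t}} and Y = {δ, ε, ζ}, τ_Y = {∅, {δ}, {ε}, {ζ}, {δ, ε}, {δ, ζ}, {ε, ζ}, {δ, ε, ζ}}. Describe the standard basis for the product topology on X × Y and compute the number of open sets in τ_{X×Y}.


Basis B = {∅ × ∅, {s} × {δ}, {s} × {ε}, {s} × {ζ}, {s} × {δ, ε}, {s} × {δ, ζ}, {s, t} × {δ}, {s} × {ε, ζ}, {s, t} × {ε}, {s, t} × {ζ}, {r, s, t} × {δ}, {r, s, t} × {ε}, {r, s, t} × {ζ}, {s} × {δ, ε, ζ}, {s, t} × {δ, ε}, {s, t} × {δ, ζ}, {s, t} × {ε, ζ}, {r, s, t} × {δ, ε}, {r, s, t} × {δ, ζ}, {r, s, t} × {ε, ζ}, {s, t} × {δ, ε, ζ}, {r, s, t} × {δ, ε, ζ}}; |τ_{X×Y}| = 64.

Enumerate products U × V with U ∈ τ_X, V ∈ τ_Y (deduplicated):
  ∅ × ∅ = {} (∅)
  {s} × {δ} = {(s,δ)}
  {s} × {ε} = {(s,ε)}
  {s} × {ζ} = {(s,ζ)}
  {s} × {δ, ε} = {(s,δ), (s,ε)}
  {s} × {δ, ζ} = {(s,δ), (s,ζ)}
  {s, t} × {δ} = {(s,δ), (t,δ)}
  {s} × {ε, ζ} = {(s,ε), (s,ζ)}
  {s, t} × {ε} = {(s,ε), (t,ε)}
  {s, t} × {ζ} = {(s,ζ), (t,ζ)}
  {r, s, t} × {δ} = {(r,δ), (s,δ), (t,δ)}
  {r, s, t} × {ε} = {(r,ε), (s,ε), (t,ε)}
  {r, s, t} × {ζ} = {(r,ζ), (s,ζ), (t,ζ)}
  {s} × {δ, ε, ζ} = {(s,δ), (s,ε), (s,ζ)}
  {s, t} × {δ, ε} = {(s,δ), (s,ε), (t,δ), (t,ε)}
  {s, t} × {δ, ζ} = {(s,δ), (s,ζ), (t,δ), (t,ζ)}
  {s, t} × {ε, ζ} = {(s,ε), (s,ζ), (t,ε), (t,ζ)}
  {r, s, t} × {δ, ε} = {(r,δ), (r,ε), (s,δ), (s,ε), (t,δ), (t,ε)}
  {r, s, t} × {δ, ζ} = {(r,δ), (r,ζ), (s,δ), (s,ζ), (t,δ), (t,ζ)}
  {r, s, t} × {ε, ζ} = {(r,ε), (r,ζ), (s,ε), (s,ζ), (t,ε), (t,ζ)}
  {s, t} × {δ, ε, ζ} = {(s,δ), (s,ε), (s,ζ), (t,δ), (t,ε), (t,ζ)}
  {r, s, t} × {δ, ε, ζ} = {(r,δ), (r,ε), (r,ζ), (s,δ), (s,ε), (s,ζ), (t,δ), (t,ε), (t,ζ)}
These 22 distinct sets form the basis B.
Close under arbitrary unions to get τ_{X×Y}; counting gives |τ_{X×Y}| = 64.


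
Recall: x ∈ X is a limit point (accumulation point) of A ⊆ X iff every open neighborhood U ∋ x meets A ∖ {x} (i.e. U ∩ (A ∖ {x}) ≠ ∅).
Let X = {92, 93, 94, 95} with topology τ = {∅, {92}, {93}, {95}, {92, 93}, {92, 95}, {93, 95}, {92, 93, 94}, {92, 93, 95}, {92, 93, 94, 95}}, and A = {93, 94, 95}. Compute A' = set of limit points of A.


A' = {94}

For each x ∈ X, list the open sets U ∈ τ with x ∈ U, then check whether U ∩ (A ∖ {x}) ≠ ∅ for every such U.
  x = 92: open {92} ∋ x has {92} ∩ (A ∖ {92}) = ∅, so x is NOT a limit point.
  x = 93: open {93} ∋ x has {93} ∩ (A ∖ {93}) = ∅, so x is NOT a limit point.
  x = 94: opens ∋ x are {92, 93, 94}, {92, 93, 94, 95}; each meets A ∖ {94}, so x IS a limit point.
  x = 95: open {95} ∋ x has {95} ∩ (A ∖ {95}) = ∅, so x is NOT a limit point.
Collecting: A' = {94}.


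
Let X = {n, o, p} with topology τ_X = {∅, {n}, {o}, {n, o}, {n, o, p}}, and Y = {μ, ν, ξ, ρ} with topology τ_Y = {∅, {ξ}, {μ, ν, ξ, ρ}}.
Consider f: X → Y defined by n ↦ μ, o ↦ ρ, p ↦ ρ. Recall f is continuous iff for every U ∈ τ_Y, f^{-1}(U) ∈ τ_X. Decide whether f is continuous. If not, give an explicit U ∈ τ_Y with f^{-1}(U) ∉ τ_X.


f IS continuous.

Compute f^{-1}(U) for each U ∈ τ_Y:
  U = ∅: f^{-1}(U) = ∅ ∈ τ_X ✓.
  U = {ξ}: f^{-1}(U) = ∅ ∈ τ_X ✓.
  U = {μ, ν, ξ, ρ}: f^{-1}(U) = {n, o, p} ∈ τ_X ✓.
Every preimage lies in τ_X, so f IS continuous.


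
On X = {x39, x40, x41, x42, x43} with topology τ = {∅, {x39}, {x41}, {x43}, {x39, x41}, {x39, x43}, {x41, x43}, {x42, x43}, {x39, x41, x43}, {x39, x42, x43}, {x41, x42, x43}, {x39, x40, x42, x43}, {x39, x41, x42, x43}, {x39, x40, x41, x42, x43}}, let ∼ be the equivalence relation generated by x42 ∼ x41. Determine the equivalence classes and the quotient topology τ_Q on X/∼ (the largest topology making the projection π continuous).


X/∼ = {[x39], [x40], [x41=x42], [x43]}; |τ_Q| = 7.

Equivalence classes: [x39], [x40], [x41=x42], [x43].
Quotient map π: X → X/∼ sends x39 ↦ [x39], x40 ↦ [x40], x41 ↦ [x41=x42], x42 ↦ [x41=x42], x43 ↦ [x43].
For each subset V ⊆ X/∼, compute π^{-1}(V) ⊆ X and check whether π^{-1}(V) ∈ τ. V is open in τ_Q iff π^{-1}(V) ∈ τ.
  V = {}: π^{-1}(V) = ∅ ∈ τ ✓.
  V = {[x39]}: π^{-1}(V) = {x39} ∈ τ ✓.
  V = {[x40]}: π^{-1}(V) = {x40} ∉ τ ✗.
  V = {[x39], [x40]}: π^{-1}(V) = {x39, x40} ∉ τ ✗.
  V = {[x41=x42]}: π^{-1}(V) = {x41, x42} ∉ τ ✗.
  V = {[x39], [x41=x42]}: π^{-1}(V) = {x39, x41, x42} ∉ τ ✗.
  V = {[x40], [x41=x42]}: π^{-1}(V) = {x40, x41, x42} ∉ τ ✗.
  V = {[x39], [x40], [x41=x42]}: π^{-1}(V) = {x39, x40, x41, x42} ∉ τ ✗.
  V = {[x43]}: π^{-1}(V) = {x43} ∈ τ ✓.
  V = {[x39], [x43]}: π^{-1}(V) = {x39, x43} ∈ τ ✓.
  V = {[x40], [x43]}: π^{-1}(V) = {x40, x43} ∉ τ ✗.
  V = {[x39], [x40], [x43]}: π^{-1}(V) = {x39, x40, x43} ∉ τ ✗.
  V = {[x41=x42], [x43]}: π^{-1}(V) = {x41, x42, x43} ∈ τ ✓.
  V = {[x39], [x41=x42], [x43]}: π^{-1}(V) = {x39, x41, x42, x43} ∈ τ ✓.
  V = {[x40], [x41=x42], [x43]}: π^{-1}(V) = {x40, x41, x42, x43} ∉ τ ✗.
  V = {[x39], [x40], [x41=x42], [x43]}: π^{-1}(V) = {x39, x40, x41, x42, x43} ∈ τ ✓.
Open sets in the quotient: τ_Q = {{}, {[x39]}, {[x43]}, {[x39], [x43]}, {[x41=x42], [x43]}, {[x39], [x41=x42], [x43]}, {[x39], [x40], [x41=x42], [x43]}} (7 elements).


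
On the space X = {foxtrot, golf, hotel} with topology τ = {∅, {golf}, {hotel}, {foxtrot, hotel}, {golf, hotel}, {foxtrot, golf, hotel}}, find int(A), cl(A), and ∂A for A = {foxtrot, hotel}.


int(A) = {foxtrot, hotel}, cl(A) = {foxtrot, hotel}, ∂A = ∅.

Closed sets in (X, τ) are complements of opens:
  closed(X, τ) = {∅, {foxtrot}, {golf}, {foxtrot, golf}, {foxtrot, hotel}, {foxtrot, golf, hotel}}.
int(A) = ⋃ {U ∈ τ : U ⊆ A}. Opens contained in A: ∅, {hotel}, {foxtrot, hotel}.
Taking the union of these: int(A) = {foxtrot, hotel}.
cl(A) = ⋂ {C closed : A ⊆ C}. Closed sets containing A: {foxtrot, hotel}, {foxtrot, golf, hotel}.
Intersecting these: cl(A) = {foxtrot, hotel}.
∂A = cl(A) ∖ int(A) = {foxtrot, hotel} ∖ {foxtrot, hotel} = ∅.


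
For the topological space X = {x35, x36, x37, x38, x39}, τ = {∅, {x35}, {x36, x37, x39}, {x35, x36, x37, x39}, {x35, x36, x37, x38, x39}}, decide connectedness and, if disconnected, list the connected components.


(X, τ) is connected.

Find clopen sets (U ∈ τ with X ∖ U ∈ τ):
  U = ∅, X ∖ U = {x35, x36, x37, x38, x39} — both open, so U is clopen.
  U = {x35, x36, x37, x38, x39}, X ∖ U = ∅ — both open, so U is clopen.
Only trivial clopens (∅ and X) exist, so (X, τ) is connected.
Compute connected components by grouping points that agree on all clopens:
  component: {x35, x36, x37, x38, x39}


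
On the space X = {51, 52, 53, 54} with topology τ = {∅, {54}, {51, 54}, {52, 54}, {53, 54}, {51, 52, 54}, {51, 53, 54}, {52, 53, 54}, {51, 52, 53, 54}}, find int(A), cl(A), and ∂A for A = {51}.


int(A) = ∅, cl(A) = {51}, ∂A = {51}.

Closed sets in (X, τ) are complements of opens:
  closed(X, τ) = {∅, {51}, {52}, {53}, {51, 52}, {51, 53}, {52, 53}, {51, 52, 53}, {51, 52, 53, 54}}.
int(A) = ⋃ {U ∈ τ : U ⊆ A}. Opens contained in A: ∅.
Taking the union of these: int(A) = ∅.
cl(A) = ⋂ {C closed : A ⊆ C}. Closed sets containing A: {51}, {51, 52}, {51, 53}, {51, 52, 53}, {51, 52, 53, 54}.
Intersecting these: cl(A) = {51}.
∂A = cl(A) ∖ int(A) = {51} ∖ ∅ = {51}.


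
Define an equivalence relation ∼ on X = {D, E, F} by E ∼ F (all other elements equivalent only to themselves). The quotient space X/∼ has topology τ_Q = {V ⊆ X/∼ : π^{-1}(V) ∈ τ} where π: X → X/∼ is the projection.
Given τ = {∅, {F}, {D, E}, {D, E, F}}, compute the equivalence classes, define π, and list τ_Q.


X/∼ = {[D], [E=F]}; |τ_Q| = 2.

Equivalence classes: [D], [E=F].
Quotient map π: X → X/∼ sends D ↦ [D], E ↦ [E=F], F ↦ [E=F].
For each subset V ⊆ X/∼, compute π^{-1}(V) ⊆ X and check whether π^{-1}(V) ∈ τ. V is open in τ_Q iff π^{-1}(V) ∈ τ.
  V = {}: π^{-1}(V) = ∅ ∈ τ ✓.
  V = {[D]}: π^{-1}(V) = {D} ∉ τ ✗.
  V = {[E=F]}: π^{-1}(V) = {E, F} ∉ τ ✗.
  V = {[D], [E=F]}: π^{-1}(V) = {D, E, F} ∈ τ ✓.
Open sets in the quotient: τ_Q = {{}, {[D], [E=F]}} (2 elements).


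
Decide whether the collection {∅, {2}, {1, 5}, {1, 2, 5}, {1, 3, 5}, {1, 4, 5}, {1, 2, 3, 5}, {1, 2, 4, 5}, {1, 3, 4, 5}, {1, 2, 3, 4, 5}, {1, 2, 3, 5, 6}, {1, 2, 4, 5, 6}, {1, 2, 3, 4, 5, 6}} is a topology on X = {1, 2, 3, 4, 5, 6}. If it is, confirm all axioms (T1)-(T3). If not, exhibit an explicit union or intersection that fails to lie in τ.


τ is NOT a topology on X.

Axiom (T1): ∅ ∈ τ? Yes; X ∈ τ? Yes.
Axiom (T2/T3): check pairwise unions and intersections of members of τ.
Counterexample for (T3): {1, 2, 3, 5, 6} ∩ {1, 2, 4, 5, 6} = {1, 2, 5, 6} ∉ τ. Therefore τ is NOT a topology.


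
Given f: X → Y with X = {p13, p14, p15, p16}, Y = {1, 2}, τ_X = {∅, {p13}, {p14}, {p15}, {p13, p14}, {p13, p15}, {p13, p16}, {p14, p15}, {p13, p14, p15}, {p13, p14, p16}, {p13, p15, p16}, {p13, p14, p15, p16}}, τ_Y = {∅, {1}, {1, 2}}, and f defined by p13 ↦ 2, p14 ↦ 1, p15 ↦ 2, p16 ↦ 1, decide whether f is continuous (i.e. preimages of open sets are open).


f is NOT continuous.

Compute f^{-1}(U) for each U ∈ τ_Y:
  U = ∅: f^{-1}(U) = ∅ ∈ τ_X ✓.
  U = {1}: f^{-1}(U) = {p14, p16} ∉ τ_X ✗.
  U = {1, 2}: f^{-1}(U) = {p13, p14, p15, p16} ∈ τ_X ✓.
Found U = {1} with f^{-1}(U) = {p14, p16} not in τ_X. Therefore f is NOT continuous.


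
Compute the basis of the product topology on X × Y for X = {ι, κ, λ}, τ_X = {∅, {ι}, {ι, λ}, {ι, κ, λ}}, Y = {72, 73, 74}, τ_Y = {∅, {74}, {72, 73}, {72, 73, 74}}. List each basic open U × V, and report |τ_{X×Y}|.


Basis B = {∅ × ∅, {ι} × {74}, {ι} × {72, 73}, {ι, λ} × {74}, {ι} × {72, 73, 74}, {ι, κ, λ} × {74}, {ι, λ} × {72, 73}, {ι, λ} × {72, 73, 74}, {ι, κ, λ} × {72, 73}, {ι, κ, λ} × {72, 73, 74}}; |τ_{X×Y}| = 16.

Enumerate products U × V with U ∈ τ_X, V ∈ τ_Y (deduplicated):
  ∅ × ∅ = {} (∅)
  {ι} × {74} = {(ι,74)}
  {ι} × {72, 73} = {(ι,72), (ι,73)}
  {ι, λ} × {74} = {(ι,74), (λ,74)}
  {ι} × {72, 73, 74} = {(ι,72), (ι,73), (ι,74)}
  {ι, κ, λ} × {74} = {(ι,74), (κ,74), (λ,74)}
  {ι, λ} × {72, 73} = {(ι,72), (ι,73), (λ,72), (λ,73)}
  {ι, λ} × {72, 73, 74} = {(ι,72), (ι,73), (ι,74), (λ,72), (λ,73), (λ,74)}
  {ι, κ, λ} × {72, 73} = {(ι,72), (ι,73), (κ,72), (κ,73), (λ,72), (λ,73)}
  {ι, κ, λ} × {72, 73, 74} = {(ι,72), (ι,73), (ι,74), (κ,72), (κ,73), (κ,74), (λ,72), (λ,73), (λ,74)}
These 10 distinct sets form the basis B.
Close under arbitrary unions to get τ_{X×Y}; counting gives |τ_{X×Y}| = 16.


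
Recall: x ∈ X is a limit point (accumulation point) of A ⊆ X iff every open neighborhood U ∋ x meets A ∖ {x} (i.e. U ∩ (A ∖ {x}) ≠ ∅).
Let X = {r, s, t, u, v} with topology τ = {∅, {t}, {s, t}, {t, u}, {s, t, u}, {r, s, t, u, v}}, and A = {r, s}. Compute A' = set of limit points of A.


A' = {r, v}

For each x ∈ X, list the open sets U ∈ τ with x ∈ U, then check whether U ∩ (A ∖ {x}) ≠ ∅ for every such U.
  x = r: opens ∋ x are {r, s, t, u, v}; each meets A ∖ {r}, so x IS a limit point.
  x = s: open {s, t} ∋ x has {s, t} ∩ (A ∖ {s}) = ∅, so x is NOT a limit point.
  x = t: open {t} ∋ x has {t} ∩ (A ∖ {t}) = ∅, so x is NOT a limit point.
  x = u: open {t, u} ∋ x has {t, u} ∩ (A ∖ {u}) = ∅, so x is NOT a limit point.
  x = v: opens ∋ x are {r, s, t, u, v}; each meets A ∖ {v}, so x IS a limit point.
Collecting: A' = {r, v}.


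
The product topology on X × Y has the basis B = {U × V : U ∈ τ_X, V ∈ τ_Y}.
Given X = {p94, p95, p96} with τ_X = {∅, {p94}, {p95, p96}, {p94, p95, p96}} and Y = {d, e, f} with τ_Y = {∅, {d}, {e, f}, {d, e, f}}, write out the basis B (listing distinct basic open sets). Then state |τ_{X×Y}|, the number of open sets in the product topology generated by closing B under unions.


Basis B = {∅ × ∅, {p94} × {d}, {p94} × {e, f}, {p95, p96} × {d}, {p94} × {d, e, f}, {p94, p95, p96} × {d}, {p95, p96} × {e, f}, {p94, p95, p96} × {e, f}, {p95, p96} × {d, e, f}, {p94, p95, p96} × {d, e, f}}; |τ_{X×Y}| = 16.

Enumerate products U × V with U ∈ τ_X, V ∈ τ_Y (deduplicated):
  ∅ × ∅ = {} (∅)
  {p94} × {d} = {(p94,d)}
  {p94} × {e, f} = {(p94,e), (p94,f)}
  {p95, p96} × {d} = {(p95,d), (p96,d)}
  {p94} × {d, e, f} = {(p94,d), (p94,e), (p94,f)}
  {p94, p95, p96} × {d} = {(p94,d), (p95,d), (p96,d)}
  {p95, p96} × {e, f} = {(p95,e), (p95,f), (p96,e), (p96,f)}
  {p94, p95, p96} × {e, f} = {(p94,e), (p94,f), (p95,e), (p95,f), (p96,e), (p96,f)}
  {p95, p96} × {d, e, f} = {(p95,d), (p95,e), (p95,f), (p96,d), (p96,e), (p96,f)}
  {p94, p95, p96} × {d, e, f} = {(p94,d), (p94,e), (p94,f), (p95,d), (p95,e), (p95,f), (p96,d), (p96,e), (p96,f)}
These 10 distinct sets form the basis B.
Close under arbitrary unions to get τ_{X×Y}; counting gives |τ_{X×Y}| = 16.


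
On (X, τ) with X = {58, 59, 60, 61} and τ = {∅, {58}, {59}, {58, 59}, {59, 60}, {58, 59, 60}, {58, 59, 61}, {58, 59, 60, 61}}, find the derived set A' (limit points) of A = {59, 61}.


A' = {60, 61}

For each x ∈ X, list the open sets U ∈ τ with x ∈ U, then check whether U ∩ (A ∖ {x}) ≠ ∅ for every such U.
  x = 58: open {58} ∋ x has {58} ∩ (A ∖ {58}) = ∅, so x is NOT a limit point.
  x = 59: open {59} ∋ x has {59} ∩ (A ∖ {59}) = ∅, so x is NOT a limit point.
  x = 60: opens ∋ x are {59, 60}, {58, 59, 60}, {58, 59, 60, 61}; each meets A ∖ {60}, so x IS a limit point.
  x = 61: opens ∋ x are {58, 59, 61}, {58, 59, 60, 61}; each meets A ∖ {61}, so x IS a limit point.
Collecting: A' = {60, 61}.


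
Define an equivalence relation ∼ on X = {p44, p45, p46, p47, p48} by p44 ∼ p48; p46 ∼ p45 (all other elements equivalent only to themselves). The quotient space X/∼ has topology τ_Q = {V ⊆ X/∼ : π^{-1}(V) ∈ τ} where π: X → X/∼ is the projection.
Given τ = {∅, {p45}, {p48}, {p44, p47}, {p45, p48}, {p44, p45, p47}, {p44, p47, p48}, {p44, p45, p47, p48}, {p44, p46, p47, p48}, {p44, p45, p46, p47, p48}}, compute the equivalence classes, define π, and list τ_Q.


X/∼ = {[p44=p48], [p45=p46], [p47]}; |τ_Q| = 3.

Equivalence classes: [p44=p48], [p45=p46], [p47].
Quotient map π: X → X/∼ sends p44 ↦ [p44=p48], p45 ↦ [p45=p46], p46 ↦ [p45=p46], p47 ↦ [p47], p48 ↦ [p44=p48].
For each subset V ⊆ X/∼, compute π^{-1}(V) ⊆ X and check whether π^{-1}(V) ∈ τ. V is open in τ_Q iff π^{-1}(V) ∈ τ.
  V = {}: π^{-1}(V) = ∅ ∈ τ ✓.
  V = {[p44=p48]}: π^{-1}(V) = {p44, p48} ∉ τ ✗.
  V = {[p45=p46]}: π^{-1}(V) = {p45, p46} ∉ τ ✗.
  V = {[p44=p48], [p45=p46]}: π^{-1}(V) = {p44, p45, p46, p48} ∉ τ ✗.
  V = {[p47]}: π^{-1}(V) = {p47} ∉ τ ✗.
  V = {[p44=p48], [p47]}: π^{-1}(V) = {p44, p47, p48} ∈ τ ✓.
  V = {[p45=p46], [p47]}: π^{-1}(V) = {p45, p46, p47} ∉ τ ✗.
  V = {[p44=p48], [p45=p46], [p47]}: π^{-1}(V) = {p44, p45, p46, p47, p48} ∈ τ ✓.
Open sets in the quotient: τ_Q = {{}, {[p44=p48], [p47]}, {[p44=p48], [p45=p46], [p47]}} (3 elements).


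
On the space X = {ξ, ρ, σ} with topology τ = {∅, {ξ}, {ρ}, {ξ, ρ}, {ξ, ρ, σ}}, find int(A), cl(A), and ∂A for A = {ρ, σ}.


int(A) = {ρ}, cl(A) = {ρ, σ}, ∂A = {σ}.

Closed sets in (X, τ) are complements of opens:
  closed(X, τ) = {∅, {σ}, {ξ, σ}, {ρ, σ}, {ξ, ρ, σ}}.
int(A) = ⋃ {U ∈ τ : U ⊆ A}. Opens contained in A: ∅, {ρ}.
Taking the union of these: int(A) = {ρ}.
cl(A) = ⋂ {C closed : A ⊆ C}. Closed sets containing A: {ρ, σ}, {ξ, ρ, σ}.
Intersecting these: cl(A) = {ρ, σ}.
∂A = cl(A) ∖ int(A) = {ρ, σ} ∖ {ρ} = {σ}.


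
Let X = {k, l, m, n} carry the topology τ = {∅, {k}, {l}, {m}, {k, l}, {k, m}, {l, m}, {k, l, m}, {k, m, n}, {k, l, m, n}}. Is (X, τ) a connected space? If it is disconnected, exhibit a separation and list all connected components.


(X, τ) is disconnected; components = [{l}, {k, m, n}].

Find clopen sets (U ∈ τ with X ∖ U ∈ τ):
  U = ∅, X ∖ U = {k, l, m, n} — both open, so U is clopen.
  U = {l}, X ∖ U = {k, m, n} — both open, so U is clopen.
  U = {k, m, n}, X ∖ U = {l} — both open, so U is clopen.
  U = {k, l, m, n}, X ∖ U = ∅ — both open, so U is clopen.
Nontrivial clopen(s) exist: e.g. {k, m, n}. So (X, τ) is disconnected.
Compute connected components by grouping points that agree on all clopens:
  component: {l}
  component: {k, m, n}


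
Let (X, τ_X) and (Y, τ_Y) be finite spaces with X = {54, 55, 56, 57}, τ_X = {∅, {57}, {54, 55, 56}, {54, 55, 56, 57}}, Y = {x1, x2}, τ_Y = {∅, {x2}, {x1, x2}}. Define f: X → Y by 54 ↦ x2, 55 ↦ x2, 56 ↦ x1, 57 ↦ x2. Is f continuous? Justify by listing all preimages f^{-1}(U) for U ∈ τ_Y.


f is NOT continuous.

Compute f^{-1}(U) for each U ∈ τ_Y:
  U = ∅: f^{-1}(U) = ∅ ∈ τ_X ✓.
  U = {x2}: f^{-1}(U) = {54, 55, 57} ∉ τ_X ✗.
  U = {x1, x2}: f^{-1}(U) = {54, 55, 56, 57} ∈ τ_X ✓.
Found U = {x2} with f^{-1}(U) = {54, 55, 57} not in τ_X. Therefore f is NOT continuous.


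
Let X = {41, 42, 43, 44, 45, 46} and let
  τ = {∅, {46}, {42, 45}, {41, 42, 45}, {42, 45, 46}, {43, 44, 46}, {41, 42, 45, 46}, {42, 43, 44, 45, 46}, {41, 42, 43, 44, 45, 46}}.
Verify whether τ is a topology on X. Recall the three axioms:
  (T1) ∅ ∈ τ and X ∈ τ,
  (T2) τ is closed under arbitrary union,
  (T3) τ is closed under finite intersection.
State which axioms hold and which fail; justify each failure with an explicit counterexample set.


τ IS a topology on X.

Axiom (T1): ∅ ∈ τ? Yes; X ∈ τ? Yes.
Axiom (T2/T3): check pairwise unions and intersections of members of τ.
All pairwise intersections and unions checked — each lies in τ. Therefore τ satisfies (T1), (T2), (T3): it IS a topology on X.


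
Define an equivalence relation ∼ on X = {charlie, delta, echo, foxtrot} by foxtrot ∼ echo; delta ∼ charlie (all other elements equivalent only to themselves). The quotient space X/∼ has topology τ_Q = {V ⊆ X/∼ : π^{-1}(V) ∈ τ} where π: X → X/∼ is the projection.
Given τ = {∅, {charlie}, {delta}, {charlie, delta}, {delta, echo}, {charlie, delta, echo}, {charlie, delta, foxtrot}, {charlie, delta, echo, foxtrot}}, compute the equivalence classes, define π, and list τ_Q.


X/∼ = {[charlie=delta], [echo=foxtrot]}; |τ_Q| = 3.

Equivalence classes: [charlie=delta], [echo=foxtrot].
Quotient map π: X → X/∼ sends charlie ↦ [charlie=delta], delta ↦ [charlie=delta], echo ↦ [echo=foxtrot], foxtrot ↦ [echo=foxtrot].
For each subset V ⊆ X/∼, compute π^{-1}(V) ⊆ X and check whether π^{-1}(V) ∈ τ. V is open in τ_Q iff π^{-1}(V) ∈ τ.
  V = {}: π^{-1}(V) = ∅ ∈ τ ✓.
  V = {[charlie=delta]}: π^{-1}(V) = {charlie, delta} ∈ τ ✓.
  V = {[echo=foxtrot]}: π^{-1}(V) = {echo, foxtrot} ∉ τ ✗.
  V = {[charlie=delta], [echo=foxtrot]}: π^{-1}(V) = {charlie, delta, echo, foxtrot} ∈ τ ✓.
Open sets in the quotient: τ_Q = {{}, {[charlie=delta]}, {[charlie=delta], [echo=foxtrot]}} (3 elements).


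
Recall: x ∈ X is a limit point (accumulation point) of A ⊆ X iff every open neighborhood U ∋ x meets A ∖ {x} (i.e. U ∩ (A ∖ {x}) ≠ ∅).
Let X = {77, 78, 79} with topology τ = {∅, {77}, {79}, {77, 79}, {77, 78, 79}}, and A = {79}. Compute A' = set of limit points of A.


A' = {78}

For each x ∈ X, list the open sets U ∈ τ with x ∈ U, then check whether U ∩ (A ∖ {x}) ≠ ∅ for every such U.
  x = 77: open {77} ∋ x has {77} ∩ (A ∖ {77}) = ∅, so x is NOT a limit point.
  x = 78: opens ∋ x are {77, 78, 79}; each meets A ∖ {78}, so x IS a limit point.
  x = 79: open {79} ∋ x has {79} ∩ (A ∖ {79}) = ∅, so x is NOT a limit point.
Collecting: A' = {78}.


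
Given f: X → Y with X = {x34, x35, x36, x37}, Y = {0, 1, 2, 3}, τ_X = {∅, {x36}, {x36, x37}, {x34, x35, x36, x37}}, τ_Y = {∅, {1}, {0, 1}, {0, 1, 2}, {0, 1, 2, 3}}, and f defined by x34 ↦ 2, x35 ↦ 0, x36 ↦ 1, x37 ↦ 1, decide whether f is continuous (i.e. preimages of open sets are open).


f is NOT continuous.

Compute f^{-1}(U) for each U ∈ τ_Y:
  U = ∅: f^{-1}(U) = ∅ ∈ τ_X ✓.
  U = {1}: f^{-1}(U) = {x36, x37} ∈ τ_X ✓.
  U = {0, 1}: f^{-1}(U) = {x35, x36, x37} ∉ τ_X ✗.
  U = {0, 1, 2}: f^{-1}(U) = {x34, x35, x36, x37} ∈ τ_X ✓.
  U = {0, 1, 2, 3}: f^{-1}(U) = {x34, x35, x36, x37} ∈ τ_X ✓.
Found U = {0, 1} with f^{-1}(U) = {x35, x36, x37} not in τ_X. Therefore f is NOT continuous.


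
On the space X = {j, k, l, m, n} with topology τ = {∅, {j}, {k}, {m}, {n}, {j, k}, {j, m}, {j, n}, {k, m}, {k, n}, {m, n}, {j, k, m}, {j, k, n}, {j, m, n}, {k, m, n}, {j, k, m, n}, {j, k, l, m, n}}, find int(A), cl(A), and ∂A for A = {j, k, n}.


int(A) = {j, k, n}, cl(A) = {j, k, l, n}, ∂A = {l}.

Closed sets in (X, τ) are complements of opens:
  closed(X, τ) = {∅, {l}, {j, l}, {k, l}, {l, m}, {l, n}, {j, k, l}, {j, l, m}, {j, l, n}, {k, l, m}, {k, l, n}, {l, m, n}, {j, k, l, m}, {j, k, l, n}, {j, l, m, n}, {k, l, m, n}, {j, k, l, m, n}}.
int(A) = ⋃ {U ∈ τ : U ⊆ A}. Opens contained in A: ∅, {j}, {k}, {n}, {j, k}, {j, n}, {k, n}, {j, k, n}.
Taking the union of these: int(A) = {j, k, n}.
cl(A) = ⋂ {C closed : A ⊆ C}. Closed sets containing A: {j, k, l, n}, {j, k, l, m, n}.
Intersecting these: cl(A) = {j, k, l, n}.
∂A = cl(A) ∖ int(A) = {j, k, l, n} ∖ {j, k, n} = {l}.


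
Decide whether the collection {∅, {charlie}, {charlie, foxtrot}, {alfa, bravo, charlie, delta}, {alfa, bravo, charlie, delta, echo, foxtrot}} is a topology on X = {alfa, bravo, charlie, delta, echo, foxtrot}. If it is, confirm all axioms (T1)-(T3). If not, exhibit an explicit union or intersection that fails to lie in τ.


τ is NOT a topology on X.

Axiom (T1): ∅ ∈ τ? Yes; X ∈ τ? Yes.
Axiom (T2/T3): check pairwise unions and intersections of members of τ.
Counterexample for (T2): {charlie, foxtrot} ∪ {alfa, bravo, charlie, delta} = {alfa, bravo, charlie, delta, foxtrot} ∉ τ. Therefore τ is NOT a topology.


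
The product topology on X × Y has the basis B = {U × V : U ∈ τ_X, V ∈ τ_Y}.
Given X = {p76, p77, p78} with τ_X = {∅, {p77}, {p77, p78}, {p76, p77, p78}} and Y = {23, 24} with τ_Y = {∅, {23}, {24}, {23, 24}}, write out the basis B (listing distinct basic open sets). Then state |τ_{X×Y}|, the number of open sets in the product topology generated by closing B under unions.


Basis B = {∅ × ∅, {p77} × {23}, {p77} × {24}, {p77} × {23, 24}, {p77, p78} × {23}, {p77, p78} × {24}, {p76, p77, p78} × {23}, {p76, p77, p78} × {24}, {p77, p78} × {23, 24}, {p76, p77, p78} × {23, 24}}; |τ_{X×Y}| = 16.

Enumerate products U × V with U ∈ τ_X, V ∈ τ_Y (deduplicated):
  ∅ × ∅ = {} (∅)
  {p77} × {23} = {(p77,23)}
  {p77} × {24} = {(p77,24)}
  {p77} × {23, 24} = {(p77,23), (p77,24)}
  {p77, p78} × {23} = {(p77,23), (p78,23)}
  {p77, p78} × {24} = {(p77,24), (p78,24)}
  {p76, p77, p78} × {23} = {(p76,23), (p77,23), (p78,23)}
  {p76, p77, p78} × {24} = {(p76,24), (p77,24), (p78,24)}
  {p77, p78} × {23, 24} = {(p77,23), (p77,24), (p78,23), (p78,24)}
  {p76, p77, p78} × {23, 24} = {(p76,23), (p76,24), (p77,23), (p77,24), (p78,23), (p78,24)}
These 10 distinct sets form the basis B.
Close under arbitrary unions to get τ_{X×Y}; counting gives |τ_{X×Y}| = 16.


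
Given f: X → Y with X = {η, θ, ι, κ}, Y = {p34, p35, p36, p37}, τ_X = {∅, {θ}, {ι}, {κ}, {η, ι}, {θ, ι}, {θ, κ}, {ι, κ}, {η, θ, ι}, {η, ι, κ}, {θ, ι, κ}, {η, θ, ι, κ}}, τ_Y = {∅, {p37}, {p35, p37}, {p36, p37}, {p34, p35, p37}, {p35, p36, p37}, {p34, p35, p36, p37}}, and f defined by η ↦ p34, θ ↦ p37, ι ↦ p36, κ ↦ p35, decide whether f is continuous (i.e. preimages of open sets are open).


f is NOT continuous.

Compute f^{-1}(U) for each U ∈ τ_Y:
  U = ∅: f^{-1}(U) = ∅ ∈ τ_X ✓.
  U = {p37}: f^{-1}(U) = {θ} ∈ τ_X ✓.
  U = {p35, p37}: f^{-1}(U) = {θ, κ} ∈ τ_X ✓.
  U = {p36, p37}: f^{-1}(U) = {θ, ι} ∈ τ_X ✓.
  U = {p34, p35, p37}: f^{-1}(U) = {η, θ, κ} ∉ τ_X ✗.
  U = {p35, p36, p37}: f^{-1}(U) = {θ, ι, κ} ∈ τ_X ✓.
  U = {p34, p35, p36, p37}: f^{-1}(U) = {η, θ, ι, κ} ∈ τ_X ✓.
Found U = {p34, p35, p37} with f^{-1}(U) = {η, θ, κ} not in τ_X. Therefore f is NOT continuous.


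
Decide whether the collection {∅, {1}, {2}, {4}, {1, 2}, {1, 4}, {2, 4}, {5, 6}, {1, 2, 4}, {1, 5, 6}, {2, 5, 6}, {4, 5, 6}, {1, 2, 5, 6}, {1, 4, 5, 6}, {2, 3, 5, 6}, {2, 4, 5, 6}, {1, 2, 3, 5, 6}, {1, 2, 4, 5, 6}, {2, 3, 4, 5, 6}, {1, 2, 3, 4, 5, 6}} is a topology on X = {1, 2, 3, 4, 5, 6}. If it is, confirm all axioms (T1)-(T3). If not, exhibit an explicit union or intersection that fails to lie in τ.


τ IS a topology on X.

Axiom (T1): ∅ ∈ τ? Yes; X ∈ τ? Yes.
Axiom (T2/T3): check pairwise unions and intersections of members of τ.
All pairwise intersections and unions checked — each lies in τ. Therefore τ satisfies (T1), (T2), (T3): it IS a topology on X.


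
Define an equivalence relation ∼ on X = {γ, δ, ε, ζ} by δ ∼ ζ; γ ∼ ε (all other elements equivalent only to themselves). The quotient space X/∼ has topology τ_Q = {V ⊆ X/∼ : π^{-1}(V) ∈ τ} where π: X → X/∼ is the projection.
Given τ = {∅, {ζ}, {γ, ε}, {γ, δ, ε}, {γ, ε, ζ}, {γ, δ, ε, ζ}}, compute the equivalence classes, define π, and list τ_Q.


X/∼ = {[γ=ε], [δ=ζ]}; |τ_Q| = 3.

Equivalence classes: [γ=ε], [δ=ζ].
Quotient map π: X → X/∼ sends γ ↦ [γ=ε], δ ↦ [δ=ζ], ε ↦ [γ=ε], ζ ↦ [δ=ζ].
For each subset V ⊆ X/∼, compute π^{-1}(V) ⊆ X and check whether π^{-1}(V) ∈ τ. V is open in τ_Q iff π^{-1}(V) ∈ τ.
  V = {}: π^{-1}(V) = ∅ ∈ τ ✓.
  V = {[γ=ε]}: π^{-1}(V) = {γ, ε} ∈ τ ✓.
  V = {[δ=ζ]}: π^{-1}(V) = {δ, ζ} ∉ τ ✗.
  V = {[γ=ε], [δ=ζ]}: π^{-1}(V) = {γ, δ, ε, ζ} ∈ τ ✓.
Open sets in the quotient: τ_Q = {{}, {[γ=ε]}, {[γ=ε], [δ=ζ]}} (3 elements).


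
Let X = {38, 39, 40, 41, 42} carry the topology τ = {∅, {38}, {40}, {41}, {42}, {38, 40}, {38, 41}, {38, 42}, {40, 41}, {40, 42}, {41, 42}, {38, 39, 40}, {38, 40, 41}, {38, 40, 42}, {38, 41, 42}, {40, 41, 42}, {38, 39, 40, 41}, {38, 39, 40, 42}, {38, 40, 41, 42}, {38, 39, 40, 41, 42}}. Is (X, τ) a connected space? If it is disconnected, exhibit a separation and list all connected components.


(X, τ) is disconnected; components = [{41}, {42}, {38, 39, 40}].

Find clopen sets (U ∈ τ with X ∖ U ∈ τ):
  U = ∅, X ∖ U = {38, 39, 40, 41, 42} — both open, so U is clopen.
  U = {41}, X ∖ U = {38, 39, 40, 42} — both open, so U is clopen.
  U = {42}, X ∖ U = {38, 39, 40, 41} — both open, so U is clopen.
  U = {41, 42}, X ∖ U = {38, 39, 40} — both open, so U is clopen.
  U = {38, 39, 40}, X ∖ U = {41, 42} — both open, so U is clopen.
  U = {38, 39, 40, 41}, X ∖ U = {42} — both open, so U is clopen.
  U = {38, 39, 40, 42}, X ∖ U = {41} — both open, so U is clopen.
  U = {38, 39, 40, 41, 42}, X ∖ U = ∅ — both open, so U is clopen.
Nontrivial clopen(s) exist: e.g. {41, 42}. So (X, τ) is disconnected.
Compute connected components by grouping points that agree on all clopens:
  component: {41}
  component: {42}
  component: {38, 39, 40}


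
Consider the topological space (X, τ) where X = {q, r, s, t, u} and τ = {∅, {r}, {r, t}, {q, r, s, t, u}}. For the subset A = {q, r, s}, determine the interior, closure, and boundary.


int(A) = {r}, cl(A) = {q, r, s, t, u}, ∂A = {q, s, t, u}.

Closed sets in (X, τ) are complements of opens:
  closed(X, τ) = {∅, {q, s, u}, {q, s, t, u}, {q, r, s, t, u}}.
int(A) = ⋃ {U ∈ τ : U ⊆ A}. Opens contained in A: ∅, {r}.
Taking the union of these: int(A) = {r}.
cl(A) = ⋂ {C closed : A ⊆ C}. Closed sets containing A: {q, r, s, t, u}.
Intersecting these: cl(A) = {q, r, s, t, u}.
∂A = cl(A) ∖ int(A) = {q, r, s, t, u} ∖ {r} = {q, s, t, u}.


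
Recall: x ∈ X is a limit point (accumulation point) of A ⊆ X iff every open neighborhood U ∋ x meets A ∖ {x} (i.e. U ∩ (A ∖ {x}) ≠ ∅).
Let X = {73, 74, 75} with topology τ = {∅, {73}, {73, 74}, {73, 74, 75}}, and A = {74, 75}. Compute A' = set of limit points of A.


A' = {75}

For each x ∈ X, list the open sets U ∈ τ with x ∈ U, then check whether U ∩ (A ∖ {x}) ≠ ∅ for every such U.
  x = 73: open {73} ∋ x has {73} ∩ (A ∖ {73}) = ∅, so x is NOT a limit point.
  x = 74: open {73, 74} ∋ x has {73, 74} ∩ (A ∖ {74}) = ∅, so x is NOT a limit point.
  x = 75: opens ∋ x are {73, 74, 75}; each meets A ∖ {75}, so x IS a limit point.
Collecting: A' = {75}.


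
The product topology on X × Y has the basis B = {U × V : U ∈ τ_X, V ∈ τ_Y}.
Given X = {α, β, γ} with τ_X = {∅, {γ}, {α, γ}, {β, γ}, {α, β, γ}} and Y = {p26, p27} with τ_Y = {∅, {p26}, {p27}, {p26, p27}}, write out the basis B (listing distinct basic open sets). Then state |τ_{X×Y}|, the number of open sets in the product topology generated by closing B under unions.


Basis B = {∅ × ∅, {γ} × {p26}, {γ} × {p27}, {α, γ} × {p26}, {α, γ} × {p27}, {β, γ} × {p26}, {β, γ} × {p27}, {γ} × {p26, p27}, {α, β, γ} × {p26}, {α, β, γ} × {p27}, {α, γ} × {p26, p27}, {β, γ} × {p26, p27}, {α, β, γ} × {p26, p27}}; |τ_{X×Y}| = 25.

Enumerate products U × V with U ∈ τ_X, V ∈ τ_Y (deduplicated):
  ∅ × ∅ = {} (∅)
  {γ} × {p26} = {(γ,p26)}
  {γ} × {p27} = {(γ,p27)}
  {α, γ} × {p26} = {(α,p26), (γ,p26)}
  {α, γ} × {p27} = {(α,p27), (γ,p27)}
  {β, γ} × {p26} = {(β,p26), (γ,p26)}
  {β, γ} × {p27} = {(β,p27), (γ,p27)}
  {γ} × {p26, p27} = {(γ,p26), (γ,p27)}
  {α, β, γ} × {p26} = {(α,p26), (β,p26), (γ,p26)}
  {α, β, γ} × {p27} = {(α,p27), (β,p27), (γ,p27)}
  {α, γ} × {p26, p27} = {(α,p26), (α,p27), (γ,p26), (γ,p27)}
  {β, γ} × {p26, p27} = {(β,p26), (β,p27), (γ,p26), (γ,p27)}
  {α, β, γ} × {p26, p27} = {(α,p26), (α,p27), (β,p26), (β,p27), (γ,p26), (γ,p27)}
These 13 distinct sets form the basis B.
Close under arbitrary unions to get τ_{X×Y}; counting gives |τ_{X×Y}| = 25.


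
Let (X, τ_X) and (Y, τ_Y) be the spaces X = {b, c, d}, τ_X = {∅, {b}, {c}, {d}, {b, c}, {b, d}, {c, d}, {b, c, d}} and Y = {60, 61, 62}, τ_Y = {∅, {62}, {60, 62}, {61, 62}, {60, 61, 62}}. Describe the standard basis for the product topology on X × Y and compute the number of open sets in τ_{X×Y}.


Basis B = {∅ × ∅, {b} × {62}, {c} × {62}, {d} × {62}, {b} × {60, 62}, {b} × {61, 62}, {b, c} × {62}, {b, d} × {62}, {c} × {60, 62}, {c} × {61, 62}, {c, d} × {62}, {d} × {60, 62}, {d} × {61, 62}, {b} × {60, 61, 62}, {b, c, d} × {62}, {c} × {60, 61, 62}, {d} × {60, 61, 62}, {b, c} × {60, 62}, {b, d} × {60, 62}, {b, c} × {61, 62}, {b, d} × {61, 62}, {c, d} × {60, 62}, {c, d} × {61, 62}, {b, c} × {60, 61, 62}, {b, d} × {60, 61, 62}, {b, c, d} × {60, 62}, {b, c, d} × {61, 62}, {c, d} × {60, 61, 62}, {b, c, d} × {60, 61, 62}}; |τ_{X×Y}| = 125.

Enumerate products U × V with U ∈ τ_X, V ∈ τ_Y (deduplicated):
  ∅ × ∅ = {} (∅)
  {b} × {62} = {(b,62)}
  {c} × {62} = {(c,62)}
  {d} × {62} = {(d,62)}
  {b} × {60, 62} = {(b,60), (b,62)}
  {b} × {61, 62} = {(b,61), (b,62)}
  {b, c} × {62} = {(b,62), (c,62)}
  {b, d} × {62} = {(b,62), (d,62)}
  {c} × {60, 62} = {(c,60), (c,62)}
  {c} × {61, 62} = {(c,61), (c,62)}
  {c, d} × {62} = {(c,62), (d,62)}
  {d} × {60, 62} = {(d,60), (d,62)}
  {d} × {61, 62} = {(d,61), (d,62)}
  {b} × {60, 61, 62} = {(b,60), (b,61), (b,62)}
  {b, c, d} × {62} = {(b,62), (c,62), (d,62)}
  {c} × {60, 61, 62} = {(c,60), (c,61), (c,62)}
  {d} × {60, 61, 62} = {(d,60), (d,61), (d,62)}
  {b, c} × {60, 62} = {(b,60), (b,62), (c,60), (c,62)}
  {b, d} × {60, 62} = {(b,60), (b,62), (d,60), (d,62)}
  {b, c} × {61, 62} = {(b,61), (b,62), (c,61), (c,62)}
  {b, d} × {61, 62} = {(b,61), (b,62), (d,61), (d,62)}
  {c, d} × {60, 62} = {(c,60), (c,62), (d,60), (d,62)}
  {c, d} × {61, 62} = {(c,61), (c,62), (d,61), (d,62)}
  {b, c} × {60, 61, 62} = {(b,60), (b,61), (b,62), (c,60), (c,61), (c,62)}
  {b, d} × {60, 61, 62} = {(b,60), (b,61), (b,62), (d,60), (d,61), (d,62)}
  {b, c, d} × {60, 62} = {(b,60), (b,62), (c,60), (c,62), (d,60), (d,62)}
  {b, c, d} × {61, 62} = {(b,61), (b,62), (c,61), (c,62), (d,61), (d,62)}
  {c, d} × {60, 61, 62} = {(c,60), (c,61), (c,62), (d,60), (d,61), (d,62)}
  {b, c, d} × {60, 61, 62} = {(b,60), (b,61), (b,62), (c,60), (c,61), (c,62), (d,60), (d,61), (d,62)}
These 29 distinct sets form the basis B.
Close under arbitrary unions to get τ_{X×Y}; counting gives |τ_{X×Y}| = 125.


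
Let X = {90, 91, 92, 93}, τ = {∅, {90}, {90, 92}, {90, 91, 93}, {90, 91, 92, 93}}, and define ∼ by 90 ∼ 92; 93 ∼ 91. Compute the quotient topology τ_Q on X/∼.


X/∼ = {[90=92], [91=93]}; |τ_Q| = 3.

Equivalence classes: [90=92], [91=93].
Quotient map π: X → X/∼ sends 90 ↦ [90=92], 91 ↦ [91=93], 92 ↦ [90=92], 93 ↦ [91=93].
For each subset V ⊆ X/∼, compute π^{-1}(V) ⊆ X and check whether π^{-1}(V) ∈ τ. V is open in τ_Q iff π^{-1}(V) ∈ τ.
  V = {}: π^{-1}(V) = ∅ ∈ τ ✓.
  V = {[90=92]}: π^{-1}(V) = {90, 92} ∈ τ ✓.
  V = {[91=93]}: π^{-1}(V) = {91, 93} ∉ τ ✗.
  V = {[90=92], [91=93]}: π^{-1}(V) = {90, 91, 92, 93} ∈ τ ✓.
Open sets in the quotient: τ_Q = {{}, {[90=92]}, {[90=92], [91=93]}} (3 elements).


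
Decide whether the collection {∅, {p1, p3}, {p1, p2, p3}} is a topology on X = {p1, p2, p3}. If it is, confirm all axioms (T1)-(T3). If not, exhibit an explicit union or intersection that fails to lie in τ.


τ IS a topology on X.

Axiom (T1): ∅ ∈ τ? Yes; X ∈ τ? Yes.
Axiom (T2/T3): check pairwise unions and intersections of members of τ.
All pairwise intersections and unions checked — each lies in τ. Therefore τ satisfies (T1), (T2), (T3): it IS a topology on X.


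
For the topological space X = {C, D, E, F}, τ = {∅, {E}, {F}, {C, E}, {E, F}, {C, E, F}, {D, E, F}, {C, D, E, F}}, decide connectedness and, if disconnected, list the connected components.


(X, τ) is connected.

Find clopen sets (U ∈ τ with X ∖ U ∈ τ):
  U = ∅, X ∖ U = {C, D, E, F} — both open, so U is clopen.
  U = {C, D, E, F}, X ∖ U = ∅ — both open, so U is clopen.
Only trivial clopens (∅ and X) exist, so (X, τ) is connected.
Compute connected components by grouping points that agree on all clopens:
  component: {C, D, E, F}


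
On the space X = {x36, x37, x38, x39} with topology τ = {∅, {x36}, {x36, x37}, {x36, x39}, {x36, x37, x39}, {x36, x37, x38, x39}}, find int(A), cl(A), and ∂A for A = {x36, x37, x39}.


int(A) = {x36, x37, x39}, cl(A) = {x36, x37, x38, x39}, ∂A = {x38}.

Closed sets in (X, τ) are complements of opens:
  closed(X, τ) = {∅, {x38}, {x37, x38}, {x38, x39}, {x37, x38, x39}, {x36, x37, x38, x39}}.
int(A) = ⋃ {U ∈ τ : U ⊆ A}. Opens contained in A: ∅, {x36}, {x36, x37}, {x36, x39}, {x36, x37, x39}.
Taking the union of these: int(A) = {x36, x37, x39}.
cl(A) = ⋂ {C closed : A ⊆ C}. Closed sets containing A: {x36, x37, x38, x39}.
Intersecting these: cl(A) = {x36, x37, x38, x39}.
∂A = cl(A) ∖ int(A) = {x36, x37, x38, x39} ∖ {x36, x37, x39} = {x38}.


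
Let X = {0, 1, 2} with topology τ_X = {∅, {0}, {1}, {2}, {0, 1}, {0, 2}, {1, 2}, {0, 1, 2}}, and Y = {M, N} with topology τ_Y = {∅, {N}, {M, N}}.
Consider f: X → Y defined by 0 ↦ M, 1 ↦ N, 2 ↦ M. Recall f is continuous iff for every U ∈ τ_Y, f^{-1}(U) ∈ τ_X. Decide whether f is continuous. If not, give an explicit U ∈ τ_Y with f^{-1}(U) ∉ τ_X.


f IS continuous.

Compute f^{-1}(U) for each U ∈ τ_Y:
  U = ∅: f^{-1}(U) = ∅ ∈ τ_X ✓.
  U = {N}: f^{-1}(U) = {1} ∈ τ_X ✓.
  U = {M, N}: f^{-1}(U) = {0, 1, 2} ∈ τ_X ✓.
Every preimage lies in τ_X, so f IS continuous.


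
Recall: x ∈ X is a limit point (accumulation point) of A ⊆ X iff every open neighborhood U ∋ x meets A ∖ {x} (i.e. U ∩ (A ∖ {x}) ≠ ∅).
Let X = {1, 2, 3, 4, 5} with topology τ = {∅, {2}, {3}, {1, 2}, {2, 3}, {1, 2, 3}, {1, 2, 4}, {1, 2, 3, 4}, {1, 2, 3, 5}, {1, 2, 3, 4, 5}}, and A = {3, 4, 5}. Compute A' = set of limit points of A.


A' = {5}

For each x ∈ X, list the open sets U ∈ τ with x ∈ U, then check whether U ∩ (A ∖ {x}) ≠ ∅ for every such U.
  x = 1: open {1, 2} ∋ x has {1, 2} ∩ (A ∖ {1}) = ∅, so x is NOT a limit point.
  x = 2: open {2} ∋ x has {2} ∩ (A ∖ {2}) = ∅, so x is NOT a limit point.
  x = 3: open {3} ∋ x has {3} ∩ (A ∖ {3}) = ∅, so x is NOT a limit point.
  x = 4: open {1, 2, 4} ∋ x has {1, 2, 4} ∩ (A ∖ {4}) = ∅, so x is NOT a limit point.
  x = 5: opens ∋ x are {1, 2, 3, 5}, {1, 2, 3, 4, 5}; each meets A ∖ {5}, so x IS a limit point.
Collecting: A' = {5}.


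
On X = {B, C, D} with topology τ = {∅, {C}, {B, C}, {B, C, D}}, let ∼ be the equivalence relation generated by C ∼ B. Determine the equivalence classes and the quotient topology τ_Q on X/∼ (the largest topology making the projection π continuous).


X/∼ = {[B=C], [D]}; |τ_Q| = 3.

Equivalence classes: [B=C], [D].
Quotient map π: X → X/∼ sends B ↦ [B=C], C ↦ [B=C], D ↦ [D].
For each subset V ⊆ X/∼, compute π^{-1}(V) ⊆ X and check whether π^{-1}(V) ∈ τ. V is open in τ_Q iff π^{-1}(V) ∈ τ.
  V = {}: π^{-1}(V) = ∅ ∈ τ ✓.
  V = {[B=C]}: π^{-1}(V) = {B, C} ∈ τ ✓.
  V = {[D]}: π^{-1}(V) = {D} ∉ τ ✗.
  V = {[B=C], [D]}: π^{-1}(V) = {B, C, D} ∈ τ ✓.
Open sets in the quotient: τ_Q = {{}, {[B=C]}, {[B=C], [D]}} (3 elements).


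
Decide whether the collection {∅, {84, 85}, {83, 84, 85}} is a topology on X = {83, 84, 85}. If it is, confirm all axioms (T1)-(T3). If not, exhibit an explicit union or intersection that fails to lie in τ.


τ IS a topology on X.

Axiom (T1): ∅ ∈ τ? Yes; X ∈ τ? Yes.
Axiom (T2/T3): check pairwise unions and intersections of members of τ.
All pairwise intersections and unions checked — each lies in τ. Therefore τ satisfies (T1), (T2), (T3): it IS a topology on X.


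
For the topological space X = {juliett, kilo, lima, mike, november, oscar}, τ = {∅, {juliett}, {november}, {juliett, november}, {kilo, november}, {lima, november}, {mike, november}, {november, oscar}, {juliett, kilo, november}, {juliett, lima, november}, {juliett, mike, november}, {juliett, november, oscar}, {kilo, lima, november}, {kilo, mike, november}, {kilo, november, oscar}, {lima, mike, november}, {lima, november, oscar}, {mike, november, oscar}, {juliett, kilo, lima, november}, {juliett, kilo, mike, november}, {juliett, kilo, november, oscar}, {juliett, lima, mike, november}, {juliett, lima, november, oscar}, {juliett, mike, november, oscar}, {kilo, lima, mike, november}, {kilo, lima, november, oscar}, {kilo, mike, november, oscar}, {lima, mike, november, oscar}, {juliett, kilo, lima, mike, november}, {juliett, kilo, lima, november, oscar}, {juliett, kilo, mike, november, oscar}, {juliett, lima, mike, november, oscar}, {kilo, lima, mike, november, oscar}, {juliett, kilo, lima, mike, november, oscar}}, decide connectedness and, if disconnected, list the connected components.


(X, τ) is disconnected; components = [{juliett}, {kilo, lima, mike, november, oscar}].

Find clopen sets (U ∈ τ with X ∖ U ∈ τ):
  U = ∅, X ∖ U = {juliett, kilo, lima, mike, november, oscar} — both open, so U is clopen.
  U = {juliett}, X ∖ U = {kilo, lima, mike, november, oscar} — both open, so U is clopen.
  U = {kilo, lima, mike, november, oscar}, X ∖ U = {juliett} — both open, so U is clopen.
  U = {juliett, kilo, lima, mike, november, oscar}, X ∖ U = ∅ — both open, so U is clopen.
Nontrivial clopen(s) exist: e.g. {kilo, lima, mike, november, oscar}. So (X, τ) is disconnected.
Compute connected components by grouping points that agree on all clopens:
  component: {juliett}
  component: {kilo, lima, mike, november, oscar}
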